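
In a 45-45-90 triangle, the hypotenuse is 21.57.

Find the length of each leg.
In a 45-45-90 triangle hypotenuse = leg·√2, so leg = hypotenuse/√2.
Leg = 21.57/√2 ≈ 21.57/1.41421 ≈ 15.2523

Each leg = 15.25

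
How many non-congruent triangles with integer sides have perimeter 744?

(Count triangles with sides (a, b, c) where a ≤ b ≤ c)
Let a ≤ b ≤ c with a + b + c = 744. The only binding inequality is a + b > c, i.e. 744 − c > c, so c < 744/2; and c ≥ 744/3 since c is the largest side.
So 248 ≤ c ≤ 371. For each c, b runs from ⌈(744 − c)/2⌉ up to c (then a = 744 − b − c satisfies 1 ≤ a ≤ b automatically), giving c − ⌈(744 − c)/2⌉ + 1 choices.
Summing over c: 1 + 2 + 4 + 5 + … + 184 + 185  (124 terms, c = 248, …, 371) = 11532
Check (closed form: nearest integer to p²/48 for even p, (p+3)²/48 for odd p): 744²/48 = 553536/48 ≈ 11532.00 → 11532

11532 triangles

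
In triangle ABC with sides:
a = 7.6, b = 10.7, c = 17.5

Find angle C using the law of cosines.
c² = a² + b² − 2ab·cos(C)  ⇒  cos(C) = (a² + b² − c²)/(2ab)
cos(C) = (7.6² + 10.7² − 17.5²)/(2·7.6·10.7) = (57.76 + 114.49 − 306.25)/162.64 = -134/162.64 ≈ -0.823906
C = arccos(-0.823906) ≈ 145.478°

C = 145.5°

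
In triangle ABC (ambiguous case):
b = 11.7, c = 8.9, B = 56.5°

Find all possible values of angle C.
b/sin(B) = c/sin(C)  ⇒  sin(C) = c·sin(B)/b = 8.9·sin(56.5°)/11.7
sin(56.5°) ≈ 0.833886
sin(C) ≈ 8.9·0.833886/11.7 ≈ 7.42158/11.7 ≈ 0.634323
Candidate 1: C₁ = arcsin(0.634323) ≈ 39.3698°  →  A = 180° − 56.5° − 39.3698° ≈ 84.1302° > 0, valid
Candidate 2: C₂ = 180° − C₁ ≈ 140.63°  →  A = 180° − 56.5° − 140.63° ≈ -17.1302° ≤ 0, not a valid triangle

C = 39.37° (one solution)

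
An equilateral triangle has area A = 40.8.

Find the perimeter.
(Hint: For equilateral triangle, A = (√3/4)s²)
A = (√3/4)s²  ⇒  s² = 4A/√3 = 4·40.8/√3 = 163.2/1.73205 ≈ 94.2236
s ≈ √94.2236 ≈ 9.70688
Perimeter = 3s ≈ 3·9.70688 ≈ 29.1206

Perimeter = 29.12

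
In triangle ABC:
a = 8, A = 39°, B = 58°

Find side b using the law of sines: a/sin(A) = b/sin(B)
a/sin(A) = b/sin(B)  ⇒  b = a·sin(B)/sin(A) = 8·sin(58°)/sin(39°)
sin(58°) ≈ 0.848048, sin(39°) ≈ 0.62932
b ≈ 8·0.848048/0.62932 ≈ 6.78438/0.62932 ≈ 10.7805

b = 10.78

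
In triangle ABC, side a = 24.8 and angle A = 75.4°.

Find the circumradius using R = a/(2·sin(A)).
R = a/(2·sin(A)) = 24.8/(2·sin(75.4°))
sin(75.4°) ≈ 0.967709
R ≈ 24.8/(2·0.967709) = 24.8/1.93542 ≈ 12.8138

R = 12.81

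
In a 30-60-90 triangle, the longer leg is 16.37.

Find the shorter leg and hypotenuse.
In a 30-60-90 triangle the sides are in ratio 1 : √3 : 2, so short leg = long leg/√3 and hypotenuse = 2·(short leg).
Short leg = 16.37/√3 ≈ 16.37/1.73205 ≈ 9.45122
Hypotenuse = 2·9.45122 ≈ 18.9024

Short leg = 9.451, Hypotenuse = 18.9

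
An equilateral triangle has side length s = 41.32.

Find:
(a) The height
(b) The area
(a) The height splits the triangle into two 30-60-90 halves: h = s·√3/2 = 41.32·1.73205/2 ≈ 71.5683/2 ≈ 35.7842
(b) Area = (√3/4)·s² = (√3/4)·41.32² = (√3/4)·1707.3424 ≈ 0.433013·1707.3424 ≈ 739.301

Height = 35.78, Area = 739.3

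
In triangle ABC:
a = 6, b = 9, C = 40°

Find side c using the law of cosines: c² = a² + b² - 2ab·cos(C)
c² = 6² + 9² − 2·6·9·cos(40°)
cos(40°) ≈ 0.766044
c² ≈ 36 + 81 − 108·(0.766044) ≈ 117 − 82.7328 ≈ 34.2672
c ≈ √34.2672 ≈ 5.85382

c = 5.854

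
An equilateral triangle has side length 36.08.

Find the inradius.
r = Area/s with s the semi-perimeter.
Area = (√3/4)·36.08² = (√3/4)·1301.7664 ≈ 0.433013·1301.7664 ≈ 563.681
s = 3·36.08/2 = 54.12
r ≈ 563.681/54.12 ≈ 10.4154
(Equivalently r = side/(2√3) = 36.08/3.4641 ≈ 10.4154.)

r = 10.42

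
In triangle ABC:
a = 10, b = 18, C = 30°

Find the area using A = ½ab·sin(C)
A = ½·a·b·sin(C) = ½·10·18·sin(30°)
sin(30°) ≈ 0.5
A ≈ ½·180·0.5 = 90·0.5 ≈ 45

Area = 45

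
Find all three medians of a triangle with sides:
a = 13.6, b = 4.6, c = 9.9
Median formula: m_a = ½√(2b² + 2c² − a²) (and cyclically). a² = 184.96, b² = 21.16, c² = 98.01.
m_a = ½√(2·21.16 + 2·98.01 − 184.96) = ½√53.38 ≈ ½·7.30616 ≈ 3.65308
m_b = ½√(2·184.96 + 2·98.01 − 21.16) = ½√544.78 ≈ ½·23.3405 ≈ 11.6703
m_c = ½√(2·184.96 + 2·21.16 − 98.01) = ½√314.23 ≈ ½·17.7265 ≈ 8.86327

m_a = 3.653, m_b = 11.67, m_c = 8.863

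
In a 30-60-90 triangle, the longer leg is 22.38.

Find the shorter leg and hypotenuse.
In a 30-60-90 triangle the sides are in ratio 1 : √3 : 2, so short leg = long leg/√3 and hypotenuse = 2·(short leg).
Short leg = 22.38/√3 ≈ 22.38/1.73205 ≈ 12.9211
Hypotenuse = 2·12.9211 ≈ 25.8422

Short leg = 12.92, Hypotenuse = 25.84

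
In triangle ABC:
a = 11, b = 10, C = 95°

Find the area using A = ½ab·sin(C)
A = ½·a·b·sin(C) = ½·11·10·sin(95°)
sin(95°) ≈ 0.996195
A ≈ ½·110·0.996195 = 55·0.996195 ≈ 54.7907

Area = 54.79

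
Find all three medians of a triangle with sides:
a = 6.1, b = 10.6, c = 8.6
Median formula: m_a = ½√(2b² + 2c² − a²) (and cyclically). a² = 37.21, b² = 112.36, c² = 73.96.
m_a = ½√(2·112.36 + 2·73.96 − 37.21) = ½√335.43 ≈ ½·18.3147 ≈ 9.15737
m_b = ½√(2·37.21 + 2·73.96 − 112.36) = ½√109.98 ≈ ½·10.4871 ≈ 5.24357
m_c = ½√(2·37.21 + 2·112.36 − 73.96) = ½√225.18 ≈ ½·15.006 ≈ 7.503

m_a = 9.157, m_b = 5.244, m_c = 7.503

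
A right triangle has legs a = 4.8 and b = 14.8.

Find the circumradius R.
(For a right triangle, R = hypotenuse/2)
Hypotenuse c = √(a² + b²) = √(23.04 + 219.04) = √242.08 ≈ 15.5589
R = c/2 ≈ 15.5589/2 ≈ 7.77946

R = 7.779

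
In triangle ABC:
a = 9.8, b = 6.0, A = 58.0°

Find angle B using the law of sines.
a/sin(A) = b/sin(B)  ⇒  sin(B) = b·sin(A)/a = 6.0·sin(58.0°)/9.8
sin(58.0°) ≈ 0.848048
sin(B) ≈ 6.0·0.848048/9.8 ≈ 5.08829/9.8 ≈ 0.519213
B = arcsin(0.519213) ≈ 31.2795°
(Since b ≤ a we need B ≤ A, so the obtuse alternative 180° − 31.2795° ≈ 148.721° is rejected.)

B = 31.28°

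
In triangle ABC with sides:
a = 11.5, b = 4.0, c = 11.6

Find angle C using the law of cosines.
c² = a² + b² − 2ab·cos(C)  ⇒  cos(C) = (a² + b² − c²)/(2ab)
cos(C) = (11.5² + 4.0² − 11.6²)/(2·11.5·4.0) = (132.25 + 16 − 134.56)/92 = 13.69/92 ≈ 0.148804
C = arccos(0.148804) ≈ 81.4424°

C = 81.44°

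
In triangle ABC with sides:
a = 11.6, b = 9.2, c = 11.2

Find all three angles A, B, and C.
Law of cosines for each angle (a² = 134.56, b² = 84.64, c² = 125.44):
cos(A) = (b² + c² − a²)/(2bc) = (84.64 + 125.44 − 134.56)/(2·9.2·11.2) = 75.52/206.08 ≈ 0.36646  ⇒  A ≈ 68.5026°
cos(B) = (a² + c² − b²)/(2ac) = (134.56 + 125.44 − 84.64)/(2·11.6·11.2) = 175.36/259.84 ≈ 0.674877  ⇒  B ≈ 47.5554°
cos(C) = (a² + b² − c²)/(2ab) = (134.56 + 84.64 − 125.44)/(2·11.6·9.2) = 93.76/213.44 ≈ 0.43928  ⇒  C ≈ 63.942°
Check: A + B + C ≈ 180°

A = 68.5°, B = 47.56°, C = 63.94°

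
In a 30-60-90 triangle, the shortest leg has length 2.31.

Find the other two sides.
In a 30-60-90 triangle the sides are in ratio 1 : √3 : 2 (short leg : long leg : hypotenuse).
Long leg = 2.31·√3 ≈ 2.31·1.73205 ≈ 4.00104
Hypotenuse = 2·2.31 = 4.62

Long leg = 2.31√3 = 4.001, Hypotenuse = 4.62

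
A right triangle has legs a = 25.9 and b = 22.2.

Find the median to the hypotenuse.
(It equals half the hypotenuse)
Hypotenuse c = √(a² + b²) = √(670.81 + 492.84) = √1163.65 ≈ 34.1123
Median to hypotenuse = c/2 ≈ 34.1123/2 ≈ 17.0562

Median = 17.06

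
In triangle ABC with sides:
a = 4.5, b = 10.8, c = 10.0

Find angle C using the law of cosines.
c² = a² + b² − 2ab·cos(C)  ⇒  cos(C) = (a² + b² − c²)/(2ab)
cos(C) = (4.5² + 10.8² − 10.0²)/(2·4.5·10.8) = (20.25 + 116.64 − 100)/97.2 = 36.89/97.2 ≈ 0.379527
C = arccos(0.379527) ≈ 67.6956°

C = 67.7°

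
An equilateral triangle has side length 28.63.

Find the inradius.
r = Area/s with s the semi-perimeter.
Area = (√3/4)·28.63² = (√3/4)·819.6769 ≈ 0.433013·819.6769 ≈ 354.931
s = 3·28.63/2 = 42.945
r ≈ 354.931/42.945 ≈ 8.26477
(Equivalently r = side/(2√3) = 28.63/3.4641 ≈ 8.26477.)

r = 8.265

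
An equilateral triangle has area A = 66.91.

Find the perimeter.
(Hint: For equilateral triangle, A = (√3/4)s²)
A = (√3/4)s²  ⇒  s² = 4A/√3 = 4·66.91/√3 = 267.64/1.73205 ≈ 154.522
s ≈ √154.522 ≈ 12.4307
Perimeter = 3s ≈ 3·12.4307 ≈ 37.2921

Perimeter = 37.29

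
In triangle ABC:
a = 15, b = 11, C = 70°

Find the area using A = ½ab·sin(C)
A = ½·a·b·sin(C) = ½·15·11·sin(70°)
sin(70°) ≈ 0.939693
A ≈ ½·165·0.939693 = 82.5·0.939693 ≈ 77.5246

Area = 77.52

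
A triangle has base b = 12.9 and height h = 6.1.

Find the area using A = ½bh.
A = ½·b·h = ½·12.9·6.1 = ½·78.69 = 39.345

Area = 39.345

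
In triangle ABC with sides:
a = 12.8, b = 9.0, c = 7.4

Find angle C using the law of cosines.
c² = a² + b² − 2ab·cos(C)  ⇒  cos(C) = (a² + b² − c²)/(2ab)
cos(C) = (12.8² + 9.0² − 7.4²)/(2·12.8·9.0) = (163.84 + 81 − 54.76)/230.4 = 190.08/230.4 ≈ 0.825
C = arccos(0.825) ≈ 34.4115°

C = 34.41°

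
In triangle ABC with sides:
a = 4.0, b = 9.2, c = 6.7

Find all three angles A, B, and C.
Law of cosines for each angle (a² = 16, b² = 84.64, c² = 44.89):
cos(A) = (b² + c² − a²)/(2bc) = (84.64 + 44.89 − 16)/(2·9.2·6.7) = 113.53/123.28 ≈ 0.920912  ⇒  A ≈ 22.9403°
cos(B) = (a² + c² − b²)/(2ac) = (16 + 44.89 − 84.64)/(2·4.0·6.7) = -23.75/53.6 ≈ -0.443097  ⇒  B ≈ 116.302°
cos(C) = (a² + b² − c²)/(2ab) = (16 + 84.64 − 44.89)/(2·4.0·9.2) = 55.75/73.6 ≈ 0.757473  ⇒  C ≈ 40.7581°
Check: A + B + C ≈ 180°

A = 22.94°, B = 116.3°, C = 40.76°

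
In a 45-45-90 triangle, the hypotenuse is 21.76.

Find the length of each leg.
In a 45-45-90 triangle hypotenuse = leg·√2, so leg = hypotenuse/√2.
Leg = 21.76/√2 ≈ 21.76/1.41421 ≈ 15.3866

Each leg = 15.39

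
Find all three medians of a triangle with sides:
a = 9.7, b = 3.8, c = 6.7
Median formula: m_a = ½√(2b² + 2c² − a²) (and cyclically). a² = 94.09, b² = 14.44, c² = 44.89.
m_a = ½√(2·14.44 + 2·44.89 − 94.09) = ½√24.57 ≈ ½·4.95681 ≈ 2.47841
m_b = ½√(2·94.09 + 2·44.89 − 14.44) = ½√263.52 ≈ ½·16.2333 ≈ 8.11665
m_c = ½√(2·94.09 + 2·14.44 − 44.89) = ½√172.17 ≈ ½·13.1214 ≈ 6.56068

m_a = 2.478, m_b = 8.117, m_c = 6.561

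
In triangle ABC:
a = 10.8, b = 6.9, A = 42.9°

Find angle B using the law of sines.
a/sin(A) = b/sin(B)  ⇒  sin(B) = b·sin(A)/a = 6.9·sin(42.9°)/10.8
sin(42.9°) ≈ 0.680721
sin(B) ≈ 6.9·0.680721/10.8 ≈ 4.69697/10.8 ≈ 0.434905
B = arcsin(0.434905) ≈ 25.7792°
(Since b ≤ a we need B ≤ A, so the obtuse alternative 180° − 25.7792° ≈ 154.221° is rejected.)

B = 25.78°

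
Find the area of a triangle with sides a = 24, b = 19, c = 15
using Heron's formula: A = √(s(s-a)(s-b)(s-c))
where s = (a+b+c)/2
s = (24 + 19 + 15)/2 = 58/2 = 29
s − a = 5, s − b = 10, s − c = 14
s(s−a)(s−b)(s−c) = 29·5·10·14 = 20300
Area = √20300 ≈ 142.478

s = 29.0, Area = 142.5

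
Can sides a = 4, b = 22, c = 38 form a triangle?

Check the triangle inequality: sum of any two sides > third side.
a + b vs c: 4 + 22 = 26 ≤ 38  ✗
a + c vs b: 4 + 38 = 42 > 22  ✓
b + c vs a: 22 + 38 = 60 > 4  ✓

No: 4 + 22 = 26 is not > 38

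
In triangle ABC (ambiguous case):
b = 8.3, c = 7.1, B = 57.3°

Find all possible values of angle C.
b/sin(B) = c/sin(C)  ⇒  sin(C) = c·sin(B)/b = 7.1·sin(57.3°)/8.3
sin(57.3°) ≈ 0.841511
sin(C) ≈ 7.1·0.841511/8.3 ≈ 5.97473/8.3 ≈ 0.719847
Candidate 1: C₁ = arcsin(0.719847) ≈ 46.0418°  →  A = 180° − 57.3° − 46.0418° ≈ 76.6582° > 0, valid
Candidate 2: C₂ = 180° − C₁ ≈ 133.958°  →  A = 180° − 57.3° − 133.958° ≈ -11.2582° ≤ 0, not a valid triangle

C = 46.04° (one solution)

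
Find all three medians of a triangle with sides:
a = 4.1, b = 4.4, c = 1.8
Median formula: m_a = ½√(2b² + 2c² − a²) (and cyclically). a² = 16.81, b² = 19.36, c² = 3.24.
m_a = ½√(2·19.36 + 2·3.24 − 16.81) = ½√28.39 ≈ ½·5.32823 ≈ 2.66411
m_b = ½√(2·16.81 + 2·3.24 − 19.36) = ½√20.74 ≈ ½·4.55412 ≈ 2.27706
m_c = ½√(2·16.81 + 2·19.36 − 3.24) = ½√69.1 ≈ ½·8.31264 ≈ 4.15632

m_a = 2.664, m_b = 2.277, m_c = 4.156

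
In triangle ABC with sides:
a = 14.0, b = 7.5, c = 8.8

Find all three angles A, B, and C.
Law of cosines for each angle (a² = 196, b² = 56.25, c² = 77.44):
cos(A) = (b² + c² − a²)/(2bc) = (56.25 + 77.44 − 196)/(2·7.5·8.8) = -62.31/132 ≈ -0.472045  ⇒  A ≈ 118.167°
cos(B) = (a² + c² − b²)/(2ac) = (196 + 77.44 − 56.25)/(2·14.0·8.8) = 217.19/246.4 ≈ 0.881453  ⇒  B ≈ 28.1819°
cos(C) = (a² + b² − c²)/(2ab) = (196 + 56.25 − 77.44)/(2·14.0·7.5) = 174.81/210 ≈ 0.832429  ⇒  C ≈ 33.651°
Check: A + B + C ≈ 180°

A = 118.2°, B = 28.18°, C = 33.65°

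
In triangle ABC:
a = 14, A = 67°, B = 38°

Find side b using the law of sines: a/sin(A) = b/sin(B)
a/sin(A) = b/sin(B)  ⇒  b = a·sin(B)/sin(A) = 14·sin(38°)/sin(67°)
sin(38°) ≈ 0.615661, sin(67°) ≈ 0.920505
b ≈ 14·0.615661/0.920505 ≈ 8.61926/0.920505 ≈ 9.36362

b = 9.364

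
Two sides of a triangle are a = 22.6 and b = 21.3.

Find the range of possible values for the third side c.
Triangle inequality: |a − b| < c < a + b
|a − b| = |22.6 − 21.3| = 1.3
a + b = 22.6 + 21.3 = 43.9

1.3 < c < 43.9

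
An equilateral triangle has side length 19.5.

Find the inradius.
r = Area/s with s the semi-perimeter.
Area = (√3/4)·19.5² = (√3/4)·380.25 ≈ 0.433013·380.25 ≈ 164.653
s = 3·19.5/2 = 29.25
r ≈ 164.653/29.25 ≈ 5.62917
(Equivalently r = side/(2√3) = 19.5/3.4641 ≈ 5.62917.)

r = 5.629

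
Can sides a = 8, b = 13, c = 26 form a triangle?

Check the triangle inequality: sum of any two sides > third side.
a + b vs c: 8 + 13 = 21 ≤ 26  ✗
a + c vs b: 8 + 26 = 34 > 13  ✓
b + c vs a: 13 + 26 = 39 > 8  ✓

No: 8 + 13 = 21 is not > 26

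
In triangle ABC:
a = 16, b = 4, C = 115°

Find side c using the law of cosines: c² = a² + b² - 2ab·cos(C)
c² = 16² + 4² − 2·16·4·cos(115°)
cos(115°) ≈ -0.422618
c² ≈ 256 + 16 − 128·(-0.422618) ≈ 272 + 54.0951 ≈ 326.095
c ≈ √326.095 ≈ 18.0581

c = 18.06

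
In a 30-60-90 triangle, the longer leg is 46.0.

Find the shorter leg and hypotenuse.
In a 30-60-90 triangle the sides are in ratio 1 : √3 : 2, so short leg = long leg/√3 and hypotenuse = 2·(short leg).
Short leg = 46.0/√3 ≈ 46.0/1.73205 ≈ 26.5581
Hypotenuse = 2·26.5581 ≈ 53.1162

Short leg = 26.56, Hypotenuse = 53.12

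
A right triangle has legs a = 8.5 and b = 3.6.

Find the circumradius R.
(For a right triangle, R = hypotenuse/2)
Hypotenuse c = √(a² + b²) = √(72.25 + 12.96) = √85.21 ≈ 9.23093
R = c/2 ≈ 9.23093/2 ≈ 4.61546

R = 4.615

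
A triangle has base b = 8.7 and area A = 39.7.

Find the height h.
A = ½·b·h  ⇒  h = 2A/b = 2·39.7/8.7 = 79.4/8.7 ≈ 9.12644

h = 9.126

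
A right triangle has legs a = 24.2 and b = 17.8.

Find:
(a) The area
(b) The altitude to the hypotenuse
(a) The legs are perpendicular, so Area = ½·a·b = ½·24.2·17.8 = ½·430.76 = 215.38
(b) Hypotenuse c = √(a² + b²) = √(585.64 + 316.84) = √902.48 ≈ 30.0413
    Area = ½·c·h_c  ⇒  h_c = 2·Area/c = 430.76/30.0413 ≈ 14.3389

Area = 215.38, h_c = 14.34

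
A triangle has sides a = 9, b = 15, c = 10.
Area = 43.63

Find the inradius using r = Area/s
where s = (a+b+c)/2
s = (9 + 15 + 10)/2 = 34/2 = 17
r = Area/s = 43.63/17 ≈ 2.56647

r = 2.566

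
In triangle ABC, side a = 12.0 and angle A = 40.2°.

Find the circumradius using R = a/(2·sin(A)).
R = a/(2·sin(A)) = 12.0/(2·sin(40.2°))
sin(40.2°) ≈ 0.645458
R ≈ 12.0/(2·0.645458) = 12.0/1.29092 ≈ 9.29573

R = 9.296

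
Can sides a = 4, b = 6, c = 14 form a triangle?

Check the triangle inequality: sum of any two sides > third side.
a + b vs c: 4 + 6 = 10 ≤ 14  ✗
a + c vs b: 4 + 14 = 18 > 6  ✓
b + c vs a: 6 + 14 = 20 > 4  ✓

No: 4 + 6 = 10 is not > 14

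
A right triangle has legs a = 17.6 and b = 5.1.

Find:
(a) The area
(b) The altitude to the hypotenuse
(a) The legs are perpendicular, so Area = ½·a·b = ½·17.6·5.1 = ½·89.76 = 44.88
(b) Hypotenuse c = √(a² + b²) = √(309.76 + 26.01) = √335.77 ≈ 18.324
    Area = ½·c·h_c  ⇒  h_c = 2·Area/c = 89.76/18.324 ≈ 4.89849

Area = 44.88, h_c = 4.898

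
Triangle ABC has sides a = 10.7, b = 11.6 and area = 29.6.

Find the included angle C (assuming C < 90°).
Area = ½·a·b·sin(C)  ⇒  sin(C) = 2·Area/(a·b) = 2·29.6/(10.7·11.6) = 59.2/124.12 ≈ 0.476958
C = arcsin(0.476958) ≈ 28.4869° (taking the acute solution since C < 90°)

C = 28.49°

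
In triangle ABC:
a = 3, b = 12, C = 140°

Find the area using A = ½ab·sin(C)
A = ½·a·b·sin(C) = ½·3·12·sin(140°)
sin(140°) ≈ 0.642788
A ≈ ½·36·0.642788 = 18·0.642788 ≈ 11.5702

Area = 11.57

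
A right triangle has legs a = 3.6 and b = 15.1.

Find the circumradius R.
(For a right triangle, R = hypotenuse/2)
Hypotenuse c = √(a² + b²) = √(12.96 + 228.01) = √240.97 ≈ 15.5232
R = c/2 ≈ 15.5232/2 ≈ 7.7616

R = 7.762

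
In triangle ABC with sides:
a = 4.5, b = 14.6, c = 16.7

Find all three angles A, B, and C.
Law of cosines for each angle (a² = 20.25, b² = 213.16, c² = 278.89):
cos(A) = (b² + c² − a²)/(2bc) = (213.16 + 278.89 − 20.25)/(2·14.6·16.7) = 471.8/487.64 ≈ 0.967517  ⇒  A ≈ 14.6436°
cos(B) = (a² + c² − b²)/(2ac) = (20.25 + 278.89 − 213.16)/(2·4.5·16.7) = 85.98/150.3 ≈ 0.572056  ⇒  B ≈ 55.1063°
cos(C) = (a² + b² − c²)/(2ab) = (20.25 + 213.16 − 278.89)/(2·4.5·14.6) = -45.48/131.4 ≈ -0.346119  ⇒  C ≈ 110.25°
Check: A + B + C ≈ 180°

A = 14.64°, B = 55.11°, C = 110.3°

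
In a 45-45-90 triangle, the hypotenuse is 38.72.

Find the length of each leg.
In a 45-45-90 triangle hypotenuse = leg·√2, so leg = hypotenuse/√2.
Leg = 38.72/√2 ≈ 38.72/1.41421 ≈ 27.3792

Each leg = 27.38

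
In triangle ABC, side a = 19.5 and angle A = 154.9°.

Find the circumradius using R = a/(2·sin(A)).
R = a/(2·sin(A)) = 19.5/(2·sin(154.9°))
sin(154.9°) ≈ 0.424199
R ≈ 19.5/(2·0.424199) = 19.5/0.848399 ≈ 22.9845

R = 22.98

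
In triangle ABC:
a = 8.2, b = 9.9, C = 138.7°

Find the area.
Two sides and the included angle (SAS): A = ½·a·b·sin(C) = ½·8.2·9.9·sin(138.7°)
sin(138.7°) ≈ 0.660002
A ≈ ½·81.18·0.660002 = 40.59·0.660002 ≈ 26.7895

Area = 26.79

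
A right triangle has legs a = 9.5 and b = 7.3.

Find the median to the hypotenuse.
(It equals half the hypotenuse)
Hypotenuse c = √(a² + b²) = √(90.25 + 53.29) = √143.54 ≈ 11.9808
Median to hypotenuse = c/2 ≈ 11.9808/2 ≈ 5.99041

Median = 5.99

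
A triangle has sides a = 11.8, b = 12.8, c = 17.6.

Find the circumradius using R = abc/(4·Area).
First find the area with Heron's formula.
s = (11.8 + 12.8 + 17.6)/2 = 21.1
Area = √(s(s−a)(s−b)(s−c)) = √(21.1·9.3·8.3·3.5) ≈ √5700.48 ≈ 75.5015
abc = 11.8·12.8·17.6 = 2658.304
R = abc/(4·Area) ≈ 2658.304/(4·75.5015) = 2658.304/302.006 ≈ 8.80215

R = 8.802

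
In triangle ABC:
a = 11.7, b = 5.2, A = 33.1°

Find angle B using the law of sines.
a/sin(A) = b/sin(B)  ⇒  sin(B) = b·sin(A)/a = 5.2·sin(33.1°)/11.7
sin(33.1°) ≈ 0.546102
sin(B) ≈ 5.2·0.546102/11.7 ≈ 2.83973/11.7 ≈ 0.242712
B = arcsin(0.242712) ≈ 14.0467°
(Since b ≤ a we need B ≤ A, so the obtuse alternative 180° − 14.0467° ≈ 165.953° is rejected.)

B = 14.05°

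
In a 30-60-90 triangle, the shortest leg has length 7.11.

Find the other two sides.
In a 30-60-90 triangle the sides are in ratio 1 : √3 : 2 (short leg : long leg : hypotenuse).
Long leg = 7.11·√3 ≈ 7.11·1.73205 ≈ 12.3149
Hypotenuse = 2·7.11 = 14.22

Long leg = 7.11√3 = 12.31, Hypotenuse = 14.22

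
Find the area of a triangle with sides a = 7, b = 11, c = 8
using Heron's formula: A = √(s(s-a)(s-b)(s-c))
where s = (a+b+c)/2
s = (7 + 11 + 8)/2 = 26/2 = 13
s − a = 6, s − b = 2, s − c = 5
s(s−a)(s−b)(s−c) = 13·6·2·5 = 780
Area = √780 ≈ 27.9285

s = 13.0, Area = 27.93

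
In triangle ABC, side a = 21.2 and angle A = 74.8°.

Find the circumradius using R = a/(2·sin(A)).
R = a/(2·sin(A)) = 21.2/(2·sin(74.8°))
sin(74.8°) ≈ 0.965016
R ≈ 21.2/(2·0.965016) = 21.2/1.93003 ≈ 10.9843

R = 10.98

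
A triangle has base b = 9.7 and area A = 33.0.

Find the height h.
A = ½·b·h  ⇒  h = 2A/b = 2·33.0/9.7 = 66/9.7 ≈ 6.80412

h = 6.804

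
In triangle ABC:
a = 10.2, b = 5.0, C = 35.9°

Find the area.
Two sides and the included angle (SAS): A = ½·a·b·sin(C) = ½·10.2·5.0·sin(35.9°)
sin(35.9°) ≈ 0.586372
A ≈ ½·51·0.586372 = 25.5·0.586372 ≈ 14.9525

Area = 14.95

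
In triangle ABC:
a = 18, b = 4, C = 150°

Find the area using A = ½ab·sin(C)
A = ½·a·b·sin(C) = ½·18·4·sin(150°)
sin(150°) ≈ 0.5
A ≈ ½·72·0.5 = 36·0.5 ≈ 18

Area = 18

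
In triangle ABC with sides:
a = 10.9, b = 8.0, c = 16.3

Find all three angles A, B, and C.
Law of cosines for each angle (a² = 118.81, b² = 64, c² = 265.69):
cos(A) = (b² + c² − a²)/(2bc) = (64 + 265.69 − 118.81)/(2·8.0·16.3) = 210.88/260.8 ≈ 0.808589  ⇒  A ≈ 36.0417°
cos(B) = (a² + c² − b²)/(2ac) = (118.81 + 265.69 − 64)/(2·10.9·16.3) = 320.5/355.34 ≈ 0.901953  ⇒  B ≈ 25.584°
cos(C) = (a² + b² − c²)/(2ab) = (118.81 + 64 − 265.69)/(2·10.9·8.0) = -82.88/174.4 ≈ -0.475229  ⇒  C ≈ 118.374°
Check: A + B + C ≈ 180°

A = 36.04°, B = 25.58°, C = 118.4°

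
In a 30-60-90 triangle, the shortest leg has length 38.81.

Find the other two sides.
In a 30-60-90 triangle the sides are in ratio 1 : √3 : 2 (short leg : long leg : hypotenuse).
Long leg = 38.81·√3 ≈ 38.81·1.73205 ≈ 67.2209
Hypotenuse = 2·38.81 = 77.62

Long leg = 38.81√3 = 67.22, Hypotenuse = 77.62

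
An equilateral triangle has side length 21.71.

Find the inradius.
r = Area/s with s the semi-perimeter.
Area = (√3/4)·21.71² = (√3/4)·471.3241 ≈ 0.433013·471.3241 ≈ 204.089
s = 3·21.71/2 = 32.565
r ≈ 204.089/32.565 ≈ 6.26714
(Equivalently r = side/(2√3) = 21.71/3.4641 ≈ 6.26714.)

r = 6.267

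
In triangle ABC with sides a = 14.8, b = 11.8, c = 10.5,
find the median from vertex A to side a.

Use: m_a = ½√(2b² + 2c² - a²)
m_a = ½√(2·11.8² + 2·10.5² − 14.8²) = ½√(2·139.24 + 2·110.25 − 219.04) = ½√(278.48 + 220.5 − 219.04) = ½√279.94
√279.94 ≈ 16.7314, so m_a ≈ 8.3657

m_a = 8.366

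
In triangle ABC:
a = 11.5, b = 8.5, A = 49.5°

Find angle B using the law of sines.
a/sin(A) = b/sin(B)  ⇒  sin(B) = b·sin(A)/a = 8.5·sin(49.5°)/11.5
sin(49.5°) ≈ 0.760406
sin(B) ≈ 8.5·0.760406/11.5 ≈ 6.46345/11.5 ≈ 0.562039
B = arcsin(0.562039) ≈ 34.1969°
(Since b ≤ a we need B ≤ A, so the obtuse alternative 180° − 34.1969° ≈ 145.803° is rejected.)

B = 34.2°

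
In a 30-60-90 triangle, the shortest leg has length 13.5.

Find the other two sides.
In a 30-60-90 triangle the sides are in ratio 1 : √3 : 2 (short leg : long leg : hypotenuse).
Long leg = 13.5·√3 ≈ 13.5·1.73205 ≈ 23.3827
Hypotenuse = 2·13.5 = 27

Long leg = 13.5√3 = 23.38, Hypotenuse = 27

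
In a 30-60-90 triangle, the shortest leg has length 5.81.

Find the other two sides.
In a 30-60-90 triangle the sides are in ratio 1 : √3 : 2 (short leg : long leg : hypotenuse).
Long leg = 5.81·√3 ≈ 5.81·1.73205 ≈ 10.0632
Hypotenuse = 2·5.81 = 11.62

Long leg = 5.81√3 = 10.06, Hypotenuse = 11.62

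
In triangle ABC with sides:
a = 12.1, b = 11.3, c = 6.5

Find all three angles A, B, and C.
Law of cosines for each angle (a² = 146.41, b² = 127.69, c² = 42.25):
cos(A) = (b² + c² − a²)/(2bc) = (127.69 + 42.25 − 146.41)/(2·11.3·6.5) = 23.53/146.9 ≈ 0.160177  ⇒  A ≈ 80.7828°
cos(B) = (a² + c² − b²)/(2ac) = (146.41 + 42.25 − 127.69)/(2·12.1·6.5) = 60.97/157.3 ≈ 0.387603  ⇒  B ≈ 67.1945°
cos(C) = (a² + b² − c²)/(2ab) = (146.41 + 127.69 − 42.25)/(2·12.1·11.3) = 231.85/273.46 ≈ 0.847839  ⇒  C ≈ 32.0226°
Check: A + B + C ≈ 180°

A = 80.78°, B = 67.19°, C = 32.02°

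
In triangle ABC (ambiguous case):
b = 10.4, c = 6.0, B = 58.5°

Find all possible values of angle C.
b/sin(B) = c/sin(C)  ⇒  sin(C) = c·sin(B)/b = 6.0·sin(58.5°)/10.4
sin(58.5°) ≈ 0.85264
sin(C) ≈ 6.0·0.85264/10.4 ≈ 5.11584/10.4 ≈ 0.491908
Candidate 1: C₁ = arcsin(0.491908) ≈ 29.4661°  →  A = 180° − 58.5° − 29.4661° ≈ 92.0339° > 0, valid
Candidate 2: C₂ = 180° − C₁ ≈ 150.534°  →  A = 180° − 58.5° − 150.534° ≈ -29.0339° ≤ 0, not a valid triangle

C = 29.47° (one solution)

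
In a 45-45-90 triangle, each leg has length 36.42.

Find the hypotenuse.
In a 45-45-90 triangle the sides are in ratio 1 : 1 : √2, so hypotenuse = leg·√2.
Hypotenuse = 36.42·√2 ≈ 36.42·1.41421 ≈ 51.5057

Hypotenuse = 36.42√2 = 51.51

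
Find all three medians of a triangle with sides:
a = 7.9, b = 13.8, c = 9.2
Median formula: m_a = ½√(2b² + 2c² − a²) (and cyclically). a² = 62.41, b² = 190.44, c² = 84.64.
m_a = ½√(2·190.44 + 2·84.64 − 62.41) = ½√487.75 ≈ ½·22.0851 ≈ 11.0425
m_b = ½√(2·62.41 + 2·84.64 − 190.44) = ½√103.66 ≈ ½·10.1814 ≈ 5.09068
m_c = ½√(2·62.41 + 2·190.44 − 84.64) = ½√421.06 ≈ ½·20.5197 ≈ 10.2599

m_a = 11.04, m_b = 5.091, m_c = 10.26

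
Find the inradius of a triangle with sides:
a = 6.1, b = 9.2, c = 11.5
r = Area/s where s is the semi-perimeter.
s = (6.1 + 9.2 + 11.5)/2 = 26.8/2 = 13.4
Area = √(s(s−a)(s−b)(s−c)) = √(13.4·7.3·4.2·1.9) ≈ √780.604 ≈ 27.9393
r ≈ 27.9393/13.4 ≈ 2.08502

r = 2.085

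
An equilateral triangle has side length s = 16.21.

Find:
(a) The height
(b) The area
(a) The height splits the triangle into two 30-60-90 halves: h = s·√3/2 = 16.21·1.73205/2 ≈ 28.0765/2 ≈ 14.0383
(b) Area = (√3/4)·s² = (√3/4)·16.21² = (√3/4)·262.7641 ≈ 0.433013·262.7641 ≈ 113.78

Height = 14.04, Area = 113.8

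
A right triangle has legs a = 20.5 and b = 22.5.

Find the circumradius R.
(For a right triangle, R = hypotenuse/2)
Hypotenuse c = √(a² + b²) = √(420.25 + 506.25) = √926.5 ≈ 30.4385
R = c/2 ≈ 30.4385/2 ≈ 15.2192

R = 15.22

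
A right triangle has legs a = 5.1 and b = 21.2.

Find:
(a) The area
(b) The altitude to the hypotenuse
(a) The legs are perpendicular, so Area = ½·a·b = ½·5.1·21.2 = ½·108.12 = 54.06
(b) Hypotenuse c = √(a² + b²) = √(26.01 + 449.44) = √475.45 ≈ 21.8048
    Area = ½·c·h_c  ⇒  h_c = 2·Area/c = 108.12/21.8048 ≈ 4.95854

Area = 54.06, h_c = 4.959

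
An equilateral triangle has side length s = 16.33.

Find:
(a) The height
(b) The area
(a) The height splits the triangle into two 30-60-90 halves: h = s·√3/2 = 16.33·1.73205/2 ≈ 28.2844/2 ≈ 14.1422
(b) Area = (√3/4)·s² = (√3/4)·16.33² = (√3/4)·266.6689 ≈ 0.433013·266.6689 ≈ 115.471

Height = 14.14, Area = 115.5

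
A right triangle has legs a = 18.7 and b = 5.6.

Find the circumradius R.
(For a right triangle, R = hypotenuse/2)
Hypotenuse c = √(a² + b²) = √(349.69 + 31.36) = √381.05 ≈ 19.5205
R = c/2 ≈ 19.5205/2 ≈ 9.76025

R = 9.76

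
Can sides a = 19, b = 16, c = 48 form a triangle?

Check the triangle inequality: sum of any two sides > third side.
a + b vs c: 19 + 16 = 35 ≤ 48  ✗
a + c vs b: 19 + 48 = 67 > 16  ✓
b + c vs a: 16 + 48 = 64 > 19  ✓

No: 19 + 16 = 35 is not > 48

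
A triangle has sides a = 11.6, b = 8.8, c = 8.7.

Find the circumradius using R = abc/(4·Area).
First find the area with Heron's formula.
s = (11.6 + 8.8 + 8.7)/2 = 14.55
Area = √(s(s−a)(s−b)(s−c)) = √(14.55·2.95·5.75·5.85) ≈ √1443.81 ≈ 37.9974
abc = 11.6·8.8·8.7 = 888.096
R = abc/(4·Area) ≈ 888.096/(4·37.9974) = 888.096/151.99 ≈ 5.84313

R = 5.843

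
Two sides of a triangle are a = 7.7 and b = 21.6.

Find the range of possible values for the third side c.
Triangle inequality: |a − b| < c < a + b
|a − b| = |7.7 − 21.6| = 13.9
a + b = 7.7 + 21.6 = 29.3

13.9 < c < 29.3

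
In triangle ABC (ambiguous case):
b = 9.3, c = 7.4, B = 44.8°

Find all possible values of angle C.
b/sin(B) = c/sin(C)  ⇒  sin(C) = c·sin(B)/b = 7.4·sin(44.8°)/9.3
sin(44.8°) ≈ 0.704634
sin(C) ≈ 7.4·0.704634/9.3 ≈ 5.21429/9.3 ≈ 0.560677
Candidate 1: C₁ = arcsin(0.560677) ≈ 34.1026°  →  A = 180° − 44.8° − 34.1026° ≈ 101.097° > 0, valid
Candidate 2: C₂ = 180° − C₁ ≈ 145.897°  →  A = 180° − 44.8° − 145.897° ≈ -10.6974° ≤ 0, not a valid triangle

C = 34.1° (one solution)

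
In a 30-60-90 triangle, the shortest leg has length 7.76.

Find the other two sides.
In a 30-60-90 triangle the sides are in ratio 1 : √3 : 2 (short leg : long leg : hypotenuse).
Long leg = 7.76·√3 ≈ 7.76·1.73205 ≈ 13.4407
Hypotenuse = 2·7.76 = 15.52

Long leg = 7.76√3 = 13.44, Hypotenuse = 15.52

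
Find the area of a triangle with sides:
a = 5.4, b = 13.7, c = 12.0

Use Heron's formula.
s = (5.4 + 13.7 + 12.0)/2 = 31.1/2 = 15.55
s − a = 10.15, s − b = 1.85, s − c = 3.55
s(s−a)(s−b)(s−c) = 15.55·10.15·1.85·3.55 ≈ 1036.56
Area = √1036.56 ≈ 32.1957

Area = 32.2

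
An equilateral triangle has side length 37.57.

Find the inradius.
r = Area/s with s the semi-perimeter.
Area = (√3/4)·37.57² = (√3/4)·1411.5049 ≈ 0.433013·1411.5049 ≈ 611.2
s = 3·37.57/2 = 56.355
r ≈ 611.2/56.355 ≈ 10.8455
(Equivalently r = side/(2√3) = 37.57/3.4641 ≈ 10.8455.)

r = 10.85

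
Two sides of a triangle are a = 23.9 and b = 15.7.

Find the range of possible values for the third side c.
Triangle inequality: |a − b| < c < a + b
|a − b| = |23.9 − 15.7| = 8.2
a + b = 23.9 + 15.7 = 39.6

8.2 < c < 39.6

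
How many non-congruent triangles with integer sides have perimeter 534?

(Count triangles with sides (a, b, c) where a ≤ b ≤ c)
Let a ≤ b ≤ c with a + b + c = 534. The only binding inequality is a + b > c, i.e. 534 − c > c, so c < 534/2; and c ≥ 534/3 since c is the largest side.
So 178 ≤ c ≤ 266. For each c, b runs from ⌈(534 − c)/2⌉ up to c (then a = 534 − b − c satisfies 1 ≤ a ≤ b automatically), giving c − ⌈(534 − c)/2⌉ + 1 choices.
Summing over c: 1 + 2 + 4 + 5 + … + 131 + 133  (89 terms, c = 178, …, 266) = 5941
Check (closed form: nearest integer to p²/48 for even p, (p+3)²/48 for odd p): 534²/48 = 285156/48 ≈ 5940.75 → 5941

5941 triangles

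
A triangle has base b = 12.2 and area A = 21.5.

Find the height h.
A = ½·b·h  ⇒  h = 2A/b = 2·21.5/12.2 = 43/12.2 ≈ 3.52459

h = 3.525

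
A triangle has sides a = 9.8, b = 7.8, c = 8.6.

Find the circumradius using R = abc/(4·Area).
First find the area with Heron's formula.
s = (9.8 + 7.8 + 8.6)/2 = 13.1
Area = √(s(s−a)(s−b)(s−c)) = √(13.1·3.3·5.3·4.5) ≈ √1031.04 ≈ 32.1097
abc = 9.8·7.8·8.6 = 657.384
R = abc/(4·Area) ≈ 657.384/(4·32.1097) = 657.384/128.439 ≈ 5.11826

R = 5.118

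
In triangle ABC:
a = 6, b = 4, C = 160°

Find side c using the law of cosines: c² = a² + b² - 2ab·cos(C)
c² = 6² + 4² − 2·6·4·cos(160°)
cos(160°) ≈ -0.939693
c² ≈ 36 + 16 − 48·(-0.939693) ≈ 52 + 45.1052 ≈ 97.1052
c ≈ √97.1052 ≈ 9.8542

c = 9.854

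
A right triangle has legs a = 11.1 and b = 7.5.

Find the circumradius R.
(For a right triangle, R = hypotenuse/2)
Hypotenuse c = √(a² + b²) = √(123.21 + 56.25) = √179.46 ≈ 13.3963
R = c/2 ≈ 13.3963/2 ≈ 6.69813

R = 6.698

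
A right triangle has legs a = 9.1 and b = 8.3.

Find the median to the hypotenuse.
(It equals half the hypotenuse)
Hypotenuse c = √(a² + b²) = √(82.81 + 68.89) = √151.7 ≈ 12.3167
Median to hypotenuse = c/2 ≈ 12.3167/2 ≈ 6.15833

Median = 6.158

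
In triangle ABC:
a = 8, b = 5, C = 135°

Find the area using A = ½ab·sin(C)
A = ½·a·b·sin(C) = ½·8·5·sin(135°)
sin(135°) ≈ 0.707107
A ≈ ½·40·0.707107 = 20·0.707107 ≈ 14.1421

Area = 14.14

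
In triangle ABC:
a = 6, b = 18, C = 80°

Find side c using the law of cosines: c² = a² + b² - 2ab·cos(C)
c² = 6² + 18² − 2·6·18·cos(80°)
cos(80°) ≈ 0.173648
c² ≈ 36 + 324 − 216·(0.173648) ≈ 360 − 37.508 ≈ 322.492
c ≈ √322.492 ≈ 17.9581

c = 17.96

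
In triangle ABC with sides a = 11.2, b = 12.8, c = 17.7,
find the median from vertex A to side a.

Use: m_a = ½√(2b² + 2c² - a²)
m_a = ½√(2·12.8² + 2·17.7² − 11.2²) = ½√(2·163.84 + 2·313.29 − 125.44) = ½√(327.68 + 626.58 − 125.44) = ½√828.82
√828.82 ≈ 28.7892, so m_a ≈ 14.3946

m_a = 14.39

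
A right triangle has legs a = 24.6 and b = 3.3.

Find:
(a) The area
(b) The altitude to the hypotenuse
(a) The legs are perpendicular, so Area = ½·a·b = ½·24.6·3.3 = ½·81.18 = 40.59
(b) Hypotenuse c = √(a² + b²) = √(605.16 + 10.89) = √616.05 ≈ 24.8204
    Area = ½·c·h_c  ⇒  h_c = 2·Area/c = 81.18/24.8204 ≈ 3.2707

Area = 40.59, h_c = 3.271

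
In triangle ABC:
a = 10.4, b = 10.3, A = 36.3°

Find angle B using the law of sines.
a/sin(A) = b/sin(B)  ⇒  sin(B) = b·sin(A)/a = 10.3·sin(36.3°)/10.4
sin(36.3°) ≈ 0.592013
sin(B) ≈ 10.3·0.592013/10.4 ≈ 6.09774/10.4 ≈ 0.586321
B = arcsin(0.586321) ≈ 35.8963°
(Since b ≤ a we need B ≤ A, so the obtuse alternative 180° − 35.8963° ≈ 144.104° is rejected.)

B = 35.9°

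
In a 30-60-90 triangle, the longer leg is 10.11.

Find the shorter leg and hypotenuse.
In a 30-60-90 triangle the sides are in ratio 1 : √3 : 2, so short leg = long leg/√3 and hypotenuse = 2·(short leg).
Short leg = 10.11/√3 ≈ 10.11/1.73205 ≈ 5.83701
Hypotenuse = 2·5.83701 ≈ 11.674

Short leg = 5.837, Hypotenuse = 11.67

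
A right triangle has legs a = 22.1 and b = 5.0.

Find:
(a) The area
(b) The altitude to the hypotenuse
(a) The legs are perpendicular, so Area = ½·a·b = ½·22.1·5.0 = ½·110.5 = 55.25
(b) Hypotenuse c = √(a² + b²) = √(488.41 + 25) = √513.41 ≈ 22.6586
    Area = ½·c·h_c  ⇒  h_c = 2·Area/c = 110.5/22.6586 ≈ 4.87675

Area = 55.25, h_c = 4.877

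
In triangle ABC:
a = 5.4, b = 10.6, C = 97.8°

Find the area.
Two sides and the included angle (SAS): A = ½·a·b·sin(C) = ½·5.4·10.6·sin(97.8°)
sin(97.8°) ≈ 0.990748
A ≈ ½·57.24·0.990748 = 28.62·0.990748 ≈ 28.3552

Area = 28.36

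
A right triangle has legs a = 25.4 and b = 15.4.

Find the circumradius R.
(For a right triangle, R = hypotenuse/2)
Hypotenuse c = √(a² + b²) = √(645.16 + 237.16) = √882.32 ≈ 29.7039
R = c/2 ≈ 29.7039/2 ≈ 14.8519

R = 14.85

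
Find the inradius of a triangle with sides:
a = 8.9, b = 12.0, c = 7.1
r = Area/s where s is the semi-perimeter.
s = (8.9 + 12.0 + 7.1)/2 = 28/2 = 14
Area = √(s(s−a)(s−b)(s−c)) = √(14·5.1·2·6.9) ≈ √985.32 ≈ 31.3898
r ≈ 31.3898/14 ≈ 2.24213

r = 2.242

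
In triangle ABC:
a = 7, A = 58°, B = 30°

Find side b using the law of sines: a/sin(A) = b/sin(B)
a/sin(A) = b/sin(B)  ⇒  b = a·sin(B)/sin(A) = 7·sin(30°)/sin(58°)
sin(30°) ≈ 0.5, sin(58°) ≈ 0.848048
b ≈ 7·0.5/0.848048 ≈ 3.5/0.848048 ≈ 4.12712

b = 4.127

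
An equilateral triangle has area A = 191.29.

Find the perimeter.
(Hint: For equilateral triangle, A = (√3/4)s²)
A = (√3/4)s²  ⇒  s² = 4A/√3 = 4·191.29/√3 = 765.16/1.73205 ≈ 441.765
s ≈ √441.765 ≈ 21.0182
Perimeter = 3s ≈ 3·21.0182 ≈ 63.0546

Perimeter = 63.05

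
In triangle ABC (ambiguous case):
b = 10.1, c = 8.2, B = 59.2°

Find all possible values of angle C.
b/sin(B) = c/sin(C)  ⇒  sin(C) = c·sin(B)/b = 8.2·sin(59.2°)/10.1
sin(59.2°) ≈ 0.85896
sin(C) ≈ 8.2·0.85896/10.1 ≈ 7.04347/10.1 ≈ 0.697373
Candidate 1: C₁ = arcsin(0.697373) ≈ 44.2166°  →  A = 180° − 59.2° − 44.2166° ≈ 76.5834° > 0, valid
Candidate 2: C₂ = 180° − C₁ ≈ 135.783°  →  A = 180° − 59.2° − 135.783° ≈ -14.9834° ≤ 0, not a valid triangle

C = 44.22° (one solution)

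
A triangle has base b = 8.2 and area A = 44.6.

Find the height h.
A = ½·b·h  ⇒  h = 2A/b = 2·44.6/8.2 = 89.2/8.2 ≈ 10.878

h = 10.88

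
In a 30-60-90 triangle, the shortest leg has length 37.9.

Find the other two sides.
In a 30-60-90 triangle the sides are in ratio 1 : √3 : 2 (short leg : long leg : hypotenuse).
Long leg = 37.9·√3 ≈ 37.9·1.73205 ≈ 65.6447
Hypotenuse = 2·37.9 = 75.8

Long leg = 37.9√3 = 65.64, Hypotenuse = 75.8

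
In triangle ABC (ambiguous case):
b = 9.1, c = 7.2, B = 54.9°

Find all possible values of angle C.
b/sin(B) = c/sin(C)  ⇒  sin(C) = c·sin(B)/b = 7.2·sin(54.9°)/9.1
sin(54.9°) ≈ 0.81815
sin(C) ≈ 7.2·0.81815/9.1 ≈ 5.89068/9.1 ≈ 0.647327
Candidate 1: C₁ = arcsin(0.647327) ≈ 40.3404°  →  A = 180° − 54.9° − 40.3404° ≈ 84.7596° > 0, valid
Candidate 2: C₂ = 180° − C₁ ≈ 139.66°  →  A = 180° − 54.9° − 139.66° ≈ -14.5596° ≤ 0, not a valid triangle

C = 40.34° (one solution)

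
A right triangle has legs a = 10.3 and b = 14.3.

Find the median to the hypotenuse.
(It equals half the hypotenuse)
Hypotenuse c = √(a² + b²) = √(106.09 + 204.49) = √310.58 ≈ 17.6233
Median to hypotenuse = c/2 ≈ 17.6233/2 ≈ 8.81164

Median = 8.812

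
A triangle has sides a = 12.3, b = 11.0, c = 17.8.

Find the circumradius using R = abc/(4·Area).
First find the area with Heron's formula.
s = (12.3 + 11.0 + 17.8)/2 = 20.55
Area = √(s(s−a)(s−b)(s−c)) = √(20.55·8.25·9.55·2.75) ≈ √4452.48 ≈ 66.7269
abc = 12.3·11.0·17.8 = 2408.34
R = abc/(4·Area) ≈ 2408.34/(4·66.7269) = 2408.34/266.908 ≈ 9.02312

R = 9.023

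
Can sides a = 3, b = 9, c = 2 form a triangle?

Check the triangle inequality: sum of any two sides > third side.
a + b vs c: 3 + 9 = 12 > 2  ✓
a + c vs b: 3 + 2 = 5 ≤ 9  ✗
b + c vs a: 9 + 2 = 11 > 3  ✓

No: 3 + 2 = 5 is not > 9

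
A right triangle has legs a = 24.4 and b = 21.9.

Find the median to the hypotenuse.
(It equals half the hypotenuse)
Hypotenuse c = √(a² + b²) = √(595.36 + 479.61) = √1074.97 ≈ 32.7867
Median to hypotenuse = c/2 ≈ 32.7867/2 ≈ 16.3934

Median = 16.39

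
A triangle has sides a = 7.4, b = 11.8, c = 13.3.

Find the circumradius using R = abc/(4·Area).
First find the area with Heron's formula.
s = (7.4 + 11.8 + 13.3)/2 = 16.25
Area = √(s(s−a)(s−b)(s−c)) = √(16.25·8.85·4.45·2.95) ≈ √1887.9 ≈ 43.45
abc = 7.4·11.8·13.3 = 1161.356
R = abc/(4·Area) ≈ 1161.356/(4·43.45) = 1161.356/173.8 ≈ 6.68215

R = 6.682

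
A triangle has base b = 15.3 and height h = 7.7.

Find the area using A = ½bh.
A = ½·b·h = ½·15.3·7.7 = ½·117.81 = 58.905

Area = 58.905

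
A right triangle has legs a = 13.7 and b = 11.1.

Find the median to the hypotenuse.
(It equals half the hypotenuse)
Hypotenuse c = √(a² + b²) = √(187.69 + 123.21) = √310.9 ≈ 17.6324
Median to hypotenuse = c/2 ≈ 17.6324/2 ≈ 8.81618

Median = 8.816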